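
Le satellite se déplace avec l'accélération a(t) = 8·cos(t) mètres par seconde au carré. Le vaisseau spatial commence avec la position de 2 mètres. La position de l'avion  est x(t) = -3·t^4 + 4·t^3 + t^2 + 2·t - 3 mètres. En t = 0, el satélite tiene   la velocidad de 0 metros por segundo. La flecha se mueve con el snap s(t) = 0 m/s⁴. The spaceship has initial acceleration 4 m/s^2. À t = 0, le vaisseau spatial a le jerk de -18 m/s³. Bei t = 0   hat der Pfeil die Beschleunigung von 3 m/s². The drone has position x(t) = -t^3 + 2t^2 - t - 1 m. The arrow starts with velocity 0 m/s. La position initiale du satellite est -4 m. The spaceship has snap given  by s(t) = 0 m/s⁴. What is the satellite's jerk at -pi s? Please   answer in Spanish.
Debemos derivar nuestra ecuación de la aceleración a(t) = 8·cos(t) 1 vez. Derivando la aceleración, obtenemos la sacudida: j(t) = -8·sin(t). De la ecuación de la sacudida j(t) = -8·sin(t), sustituimos t = -pi para obtener j = 0.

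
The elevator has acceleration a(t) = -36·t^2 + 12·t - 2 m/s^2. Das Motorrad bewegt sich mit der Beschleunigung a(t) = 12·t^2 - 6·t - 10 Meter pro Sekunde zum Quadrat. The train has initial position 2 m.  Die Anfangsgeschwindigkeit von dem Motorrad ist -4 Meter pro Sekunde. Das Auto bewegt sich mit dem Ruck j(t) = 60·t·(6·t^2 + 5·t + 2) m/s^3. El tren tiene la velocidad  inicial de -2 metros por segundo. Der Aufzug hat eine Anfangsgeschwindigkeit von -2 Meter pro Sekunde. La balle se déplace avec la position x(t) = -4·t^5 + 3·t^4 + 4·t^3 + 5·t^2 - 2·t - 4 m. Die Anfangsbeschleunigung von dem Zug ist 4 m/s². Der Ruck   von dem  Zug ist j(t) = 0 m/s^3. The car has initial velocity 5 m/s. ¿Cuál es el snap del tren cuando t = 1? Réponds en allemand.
Um dies zu lösen, müssen wir 1 Ableitung unserer Gleichung für den Ruck j(t) = 0 nehmen. Mit d/dt von j(t) finden wir s(t) = 0. Aus der Gleichung für den Snap s(t) = 0, setzen wir t = 1 ein und erhalten s = 0.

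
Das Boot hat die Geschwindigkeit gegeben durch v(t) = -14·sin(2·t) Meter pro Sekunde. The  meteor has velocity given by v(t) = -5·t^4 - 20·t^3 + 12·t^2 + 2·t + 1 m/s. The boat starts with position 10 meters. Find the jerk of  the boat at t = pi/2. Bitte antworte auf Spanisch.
Para resolver esto, necesitamos tomar 2 derivadas de nuestra ecuación de la velocidad v(t) = -14·sin(2·t). Derivando la velocidad, obtenemos la aceleración: a(t) = -28·cos(2·t). Derivando la aceleración, obtenemos la sacudida: j(t) = 56·sin(2·t). Usando j(t) = 56·sin(2·t) y sustituyendo t = pi/2, encontramos j = 0.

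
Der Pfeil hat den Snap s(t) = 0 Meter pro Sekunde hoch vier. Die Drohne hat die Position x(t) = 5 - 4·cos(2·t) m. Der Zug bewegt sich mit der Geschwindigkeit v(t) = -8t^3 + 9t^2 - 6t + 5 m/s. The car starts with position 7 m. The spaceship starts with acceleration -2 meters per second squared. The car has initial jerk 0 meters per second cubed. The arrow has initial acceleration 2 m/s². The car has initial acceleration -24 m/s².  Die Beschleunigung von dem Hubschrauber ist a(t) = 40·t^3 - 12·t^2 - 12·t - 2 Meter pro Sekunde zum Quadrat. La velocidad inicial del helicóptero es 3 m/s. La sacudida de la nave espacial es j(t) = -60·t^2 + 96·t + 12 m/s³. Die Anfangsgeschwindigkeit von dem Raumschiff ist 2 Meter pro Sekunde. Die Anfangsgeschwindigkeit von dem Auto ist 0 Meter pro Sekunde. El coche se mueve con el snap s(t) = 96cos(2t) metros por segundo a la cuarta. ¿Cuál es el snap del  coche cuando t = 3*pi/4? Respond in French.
En utilisant s(t) = 96·cos(2·t) et en substituant t = 3*pi/4, nous trouvons s = 0.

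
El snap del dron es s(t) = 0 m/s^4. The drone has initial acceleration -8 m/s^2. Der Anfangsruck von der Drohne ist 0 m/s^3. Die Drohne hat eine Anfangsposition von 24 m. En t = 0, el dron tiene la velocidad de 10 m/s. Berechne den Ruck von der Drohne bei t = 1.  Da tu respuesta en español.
Para resolver esto, necesitamos tomar 1 antiderivada de nuestra ecuación del snap s(t) = 0. Integrando el snap y usando la condición inicial j(0) = 0, obtenemos j(t) = 0. Tenemos la sacudida j(t) = 0. Sustituyendo t = 1: j(1) = 0.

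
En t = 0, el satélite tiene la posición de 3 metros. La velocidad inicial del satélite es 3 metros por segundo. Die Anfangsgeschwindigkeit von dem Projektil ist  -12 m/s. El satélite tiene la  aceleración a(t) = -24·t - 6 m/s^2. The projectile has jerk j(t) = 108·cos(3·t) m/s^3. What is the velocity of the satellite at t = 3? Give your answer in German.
Wir müssen unsere Gleichung für die Beschleunigung a(t) = -24·t - 6 1-mal integrieren. Das Integral von der Beschleunigung ist die Geschwindigkeit. Mit v(0) = 3 erhalten wir v(t) = -12·t^2 - 6·t + 3. Aus der Gleichung für die Geschwindigkeit v(t) = -12·t^2 - 6·t + 3, setzen wir t = 3 ein und erhalten v = -123.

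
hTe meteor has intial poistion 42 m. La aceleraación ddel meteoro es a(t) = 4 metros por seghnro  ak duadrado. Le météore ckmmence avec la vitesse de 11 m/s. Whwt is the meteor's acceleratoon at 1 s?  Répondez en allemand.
Wir haben die Beschleunigung a(t) = 4. Durch Einsetzen von t = 1: a(1) = 4.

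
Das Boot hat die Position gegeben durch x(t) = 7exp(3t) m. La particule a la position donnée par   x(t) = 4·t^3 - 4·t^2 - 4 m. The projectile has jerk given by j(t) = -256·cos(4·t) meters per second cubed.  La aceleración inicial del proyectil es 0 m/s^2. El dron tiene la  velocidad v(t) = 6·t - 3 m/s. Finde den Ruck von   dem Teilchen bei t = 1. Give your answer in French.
En partant de la position x(t) = 4·t^3 - 4·t^2 - 4, nous prenons 3 dérivées. En prenant d/dt de x(t), nous trouvons v(t) = 12·t^2 - 8·t. En prenant d/dt de v(t), nous trouvons a(t) = 24·t - 8. En prenant d/dt de a(t), nous trouvons j(t) = 24. De l'équation du jerk j(t) = 24, nous substituons t = 1 pour obtenir j = 24.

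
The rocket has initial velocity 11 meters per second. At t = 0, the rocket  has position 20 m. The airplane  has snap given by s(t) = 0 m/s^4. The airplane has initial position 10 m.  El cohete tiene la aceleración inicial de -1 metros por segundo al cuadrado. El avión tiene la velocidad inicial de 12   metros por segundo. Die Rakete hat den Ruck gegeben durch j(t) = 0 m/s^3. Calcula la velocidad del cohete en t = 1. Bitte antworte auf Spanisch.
Debemos encontrar la antiderivada de nuestra ecuación de la sacudida j(t) = 0 2 veces. La antiderivada de la sacudida, con a(0) = -1, da la aceleración: a(t) = -1. La antiderivada de la aceleración es la velocidad. Usando v(0) = 11, obtenemos v(t) = 11 - t. De la ecuación de la velocidad v(t) = 11 - t, sustituimos t = 1 para obtener v = 10.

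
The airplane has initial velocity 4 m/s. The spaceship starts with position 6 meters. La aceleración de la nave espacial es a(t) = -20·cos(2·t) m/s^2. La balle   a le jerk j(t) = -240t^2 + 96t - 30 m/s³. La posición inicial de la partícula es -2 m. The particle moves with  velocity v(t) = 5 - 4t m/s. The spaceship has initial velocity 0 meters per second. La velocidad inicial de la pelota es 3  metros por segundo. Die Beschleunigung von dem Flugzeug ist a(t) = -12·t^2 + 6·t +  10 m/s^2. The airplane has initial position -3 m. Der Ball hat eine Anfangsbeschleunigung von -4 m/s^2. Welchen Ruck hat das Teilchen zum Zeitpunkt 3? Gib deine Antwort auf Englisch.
Starting from velocity v(t) = 5 - 4·t, we take 2 derivatives. Differentiating velocity, we get acceleration: a(t) = -4. The derivative of acceleration gives jerk: j(t) = 0. From the given jerk equation j(t) = 0, we substitute t = 3 to get j = 0.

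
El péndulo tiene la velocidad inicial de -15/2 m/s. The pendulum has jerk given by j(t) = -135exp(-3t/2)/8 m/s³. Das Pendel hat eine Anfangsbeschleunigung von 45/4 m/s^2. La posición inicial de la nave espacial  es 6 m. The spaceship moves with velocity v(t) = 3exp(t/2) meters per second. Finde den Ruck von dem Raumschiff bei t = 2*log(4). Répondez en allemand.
Ausgehend von der Geschwindigkeit v(t) = 3·exp(t/2), nehmen wir 2 Ableitungen. Mit d/dt von v(t) finden wir a(t) = 3·exp(t/2)/2. Durch Ableiten von der Beschleunigung erhalten wir den Ruck: j(t) = 3·exp(t/2)/4. Wir haben den Ruck j(t) = 3·exp(t/2)/4. Durch Einsetzen von t = 2*log(4): j(2*log(4)) = 3.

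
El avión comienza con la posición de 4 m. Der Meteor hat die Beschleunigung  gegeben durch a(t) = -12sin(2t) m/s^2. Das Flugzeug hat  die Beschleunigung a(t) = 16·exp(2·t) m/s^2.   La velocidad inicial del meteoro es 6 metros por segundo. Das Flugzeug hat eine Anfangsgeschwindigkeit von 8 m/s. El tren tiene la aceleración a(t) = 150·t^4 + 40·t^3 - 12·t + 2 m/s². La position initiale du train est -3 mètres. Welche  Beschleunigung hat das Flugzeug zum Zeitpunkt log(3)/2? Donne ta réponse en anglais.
From the given acceleration equation a(t) = 16·exp(2·t), we substitute t = log(3)/2 to get a = 48.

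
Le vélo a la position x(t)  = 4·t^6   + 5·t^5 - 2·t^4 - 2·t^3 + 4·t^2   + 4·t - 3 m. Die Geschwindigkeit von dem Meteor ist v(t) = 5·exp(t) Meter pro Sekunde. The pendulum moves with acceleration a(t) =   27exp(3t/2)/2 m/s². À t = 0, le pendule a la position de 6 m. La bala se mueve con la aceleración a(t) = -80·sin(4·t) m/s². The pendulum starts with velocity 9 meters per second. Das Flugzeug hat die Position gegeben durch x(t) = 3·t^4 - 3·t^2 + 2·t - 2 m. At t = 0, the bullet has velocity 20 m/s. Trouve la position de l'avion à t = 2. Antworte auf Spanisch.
Usando x(t) = 3·t^4 - 3·t^2 + 2·t - 2 y sustituyendo t = 2, encontramos x = 38.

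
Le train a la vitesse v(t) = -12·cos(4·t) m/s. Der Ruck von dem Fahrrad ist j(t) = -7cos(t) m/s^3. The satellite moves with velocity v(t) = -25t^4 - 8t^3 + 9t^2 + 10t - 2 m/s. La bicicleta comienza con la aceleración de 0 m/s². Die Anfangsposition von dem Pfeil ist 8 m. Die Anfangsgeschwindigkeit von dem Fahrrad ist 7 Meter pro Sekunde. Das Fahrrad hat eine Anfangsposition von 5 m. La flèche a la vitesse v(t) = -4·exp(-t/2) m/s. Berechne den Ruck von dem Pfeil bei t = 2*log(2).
Wir müssen unsere Gleichung für die Geschwindigkeit v(t) = -4·exp(-t/2) 2-mal ableiten. Die Ableitung von der Geschwindigkeit ergibt die Beschleunigung: a(t) = 2·exp(-t/2). Durch Ableiten von der Beschleunigung erhalten wir den Ruck: j(t) = -exp(-t/2). Mit j(t) = -exp(-t/2) und Einsetzen von t = 2*log(2), finden wir j = -1/2.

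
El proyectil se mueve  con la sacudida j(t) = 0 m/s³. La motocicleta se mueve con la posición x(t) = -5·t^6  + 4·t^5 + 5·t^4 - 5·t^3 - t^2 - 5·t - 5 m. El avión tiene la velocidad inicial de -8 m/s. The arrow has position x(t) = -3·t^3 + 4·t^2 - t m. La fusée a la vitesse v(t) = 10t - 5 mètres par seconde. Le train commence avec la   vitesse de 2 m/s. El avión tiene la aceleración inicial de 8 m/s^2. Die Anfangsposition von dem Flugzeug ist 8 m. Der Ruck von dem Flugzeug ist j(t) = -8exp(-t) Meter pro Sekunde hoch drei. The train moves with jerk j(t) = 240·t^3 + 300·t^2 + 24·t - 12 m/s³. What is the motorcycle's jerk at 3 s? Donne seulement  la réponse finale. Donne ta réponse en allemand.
Die Antwort ist -13710.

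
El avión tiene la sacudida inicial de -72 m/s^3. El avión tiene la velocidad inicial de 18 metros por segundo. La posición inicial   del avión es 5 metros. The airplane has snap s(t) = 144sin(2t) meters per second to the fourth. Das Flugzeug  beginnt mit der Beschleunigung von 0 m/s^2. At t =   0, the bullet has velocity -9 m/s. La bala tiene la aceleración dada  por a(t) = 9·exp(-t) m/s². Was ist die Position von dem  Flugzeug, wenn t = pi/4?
Ausgehend von dem Snap s(t) = 144·sin(2·t), nehmen wir 4 Stammfunktionen. Die Stammfunktion von dem Snap, mit j(0) = -72, ergibt den Ruck: j(t) = -72·cos(2·t). Das Integral von dem Ruck, mit a(0) = 0, ergibt die Beschleunigung: a(t) = -36·sin(2·t). Das Integral von der Beschleunigung ist die Geschwindigkeit. Mit v(0) = 18 erhalten wir v(t) = 18·cos(2·t). Mit ∫v(t)dt und Anwendung von x(0) = 5, finden wir x(t) = 9·sin(2·t) + 5. Aus der Gleichung für die Position x(t) = 9·sin(2·t) + 5, setzen wir t = pi/4 ein und erhalten x = 14.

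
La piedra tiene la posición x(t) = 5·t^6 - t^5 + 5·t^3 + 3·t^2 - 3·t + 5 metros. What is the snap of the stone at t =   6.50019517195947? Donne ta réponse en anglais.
To solve this, we need to take 4 derivatives of our position equation x(t) = 5·t^6 - t^5 + 5·t^3 + 3·t^2 - 3·t + 5. Taking d/dt of x(t), we find v(t) = 30·t^5 - 5·t^4 + 15·t^2 + 6·t - 3. Differentiating velocity, we get acceleration: a(t) = 150·t^4 - 20·t^3 + 30·t + 6. The derivative of acceleration gives jerk: j(t) = 600·t^3 - 60·t^2 + 30. Differentiating jerk, we get snap: s(t) = 1800·t^2 - 120·t. We have snap s(t) = 1800·t^2 - 120·t. Substituting t = 6.50019517195947: s(6.50019517195947) = 75274.5436717822.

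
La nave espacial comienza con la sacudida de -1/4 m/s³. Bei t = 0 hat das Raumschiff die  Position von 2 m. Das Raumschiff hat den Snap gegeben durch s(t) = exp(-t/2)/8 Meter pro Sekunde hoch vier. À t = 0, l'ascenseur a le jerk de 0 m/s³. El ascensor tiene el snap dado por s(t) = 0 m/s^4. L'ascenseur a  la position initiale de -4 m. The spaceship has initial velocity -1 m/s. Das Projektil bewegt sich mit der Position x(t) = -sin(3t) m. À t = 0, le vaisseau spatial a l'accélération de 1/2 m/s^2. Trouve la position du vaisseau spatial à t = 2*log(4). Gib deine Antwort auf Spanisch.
Partiendo del snap s(t) = exp(-t/2)/8, tomamos 4 antiderivadas. La antiderivada del snap, con j(0) = -1/4, da la sacudida: j(t) = -exp(-t/2)/4. La integral de la sacudida, con a(0) = 1/2, da la aceleración: a(t) = exp(-t/2)/2. Integrando la aceleración y usando la condición inicial v(0) = -1, obtenemos v(t) = -exp(-t/2). Tomando ∫v(t)dt y aplicando x(0) = 2, encontramos x(t) = 2·exp(-t/2). De la ecuación de la posición x(t) = 2·exp(-t/2), sustituimos t = 2*log(4) para obtener x = 1/2.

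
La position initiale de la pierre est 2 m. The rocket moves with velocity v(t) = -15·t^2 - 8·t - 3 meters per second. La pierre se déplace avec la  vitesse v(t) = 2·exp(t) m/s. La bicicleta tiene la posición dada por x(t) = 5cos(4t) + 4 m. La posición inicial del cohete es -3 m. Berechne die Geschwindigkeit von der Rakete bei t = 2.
Mit v(t) = -15·t^2 - 8·t - 3 und Einsetzen von t = 2, finden wir v = -79.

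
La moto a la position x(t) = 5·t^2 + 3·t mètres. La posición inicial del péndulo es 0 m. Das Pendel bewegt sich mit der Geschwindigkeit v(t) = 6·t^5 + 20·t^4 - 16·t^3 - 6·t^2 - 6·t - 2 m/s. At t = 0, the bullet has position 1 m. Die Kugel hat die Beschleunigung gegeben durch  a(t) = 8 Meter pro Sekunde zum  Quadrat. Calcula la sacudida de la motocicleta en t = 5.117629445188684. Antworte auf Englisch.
To solve this, we need to take 3 derivatives of our position equation x(t) = 5·t^2 + 3·t. The derivative of position gives velocity: v(t) = 10·t + 3. The derivative of velocity gives acceleration: a(t) = 10. The derivative of acceleration gives jerk: j(t) = 0. Using j(t) = 0 and substituting t = 5.117629445188684, we find j = 0.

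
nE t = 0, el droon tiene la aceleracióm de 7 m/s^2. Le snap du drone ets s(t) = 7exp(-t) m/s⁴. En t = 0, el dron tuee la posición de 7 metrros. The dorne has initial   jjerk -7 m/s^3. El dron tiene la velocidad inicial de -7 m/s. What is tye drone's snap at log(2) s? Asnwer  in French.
Nous avons le snap s(t) = 7·exp(-t). En substituant t = log(2): s(log(2)) = 7/2.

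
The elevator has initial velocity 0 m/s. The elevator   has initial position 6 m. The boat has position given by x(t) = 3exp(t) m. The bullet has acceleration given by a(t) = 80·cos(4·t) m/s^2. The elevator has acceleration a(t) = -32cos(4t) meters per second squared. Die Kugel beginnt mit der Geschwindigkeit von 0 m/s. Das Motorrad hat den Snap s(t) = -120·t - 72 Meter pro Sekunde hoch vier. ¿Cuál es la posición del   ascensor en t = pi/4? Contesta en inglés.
To find the answer, we compute 2 integrals of a(t) = -32·cos(4·t). The antiderivative of acceleration is velocity. Using v(0) = 0, we get v(t) = -8·sin(4·t). Finding the integral of v(t) and using x(0) = 6: x(t) = 2·cos(4·t) + 4. Using x(t) = 2·cos(4·t) + 4 and substituting t = pi/4, we find x = 2.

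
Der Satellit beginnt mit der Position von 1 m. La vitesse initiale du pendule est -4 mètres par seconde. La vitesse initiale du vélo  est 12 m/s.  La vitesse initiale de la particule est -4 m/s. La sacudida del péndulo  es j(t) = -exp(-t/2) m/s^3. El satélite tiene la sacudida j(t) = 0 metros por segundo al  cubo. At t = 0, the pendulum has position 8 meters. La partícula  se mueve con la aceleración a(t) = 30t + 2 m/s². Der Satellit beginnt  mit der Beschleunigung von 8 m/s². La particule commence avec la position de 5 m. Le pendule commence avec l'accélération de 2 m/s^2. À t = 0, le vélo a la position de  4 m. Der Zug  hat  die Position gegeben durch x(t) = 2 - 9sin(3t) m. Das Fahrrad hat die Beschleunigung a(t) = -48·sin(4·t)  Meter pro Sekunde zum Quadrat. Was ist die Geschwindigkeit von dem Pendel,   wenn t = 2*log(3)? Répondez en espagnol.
Debemos encontrar la integral de nuestra ecuación de la sacudida j(t) = -exp(-t/2) 2 veces. Tomando ∫j(t)dt y aplicando a(0) = 2, encontramos a(t) = 2·exp(-t/2). La antiderivada de la aceleración es la velocidad. Usando v(0) = -4, obtenemos v(t) = -4·exp(-t/2). De la ecuación de la velocidad v(t) = -4·exp(-t/2), sustituimos t = 2*log(3) para obtener v = -4/3.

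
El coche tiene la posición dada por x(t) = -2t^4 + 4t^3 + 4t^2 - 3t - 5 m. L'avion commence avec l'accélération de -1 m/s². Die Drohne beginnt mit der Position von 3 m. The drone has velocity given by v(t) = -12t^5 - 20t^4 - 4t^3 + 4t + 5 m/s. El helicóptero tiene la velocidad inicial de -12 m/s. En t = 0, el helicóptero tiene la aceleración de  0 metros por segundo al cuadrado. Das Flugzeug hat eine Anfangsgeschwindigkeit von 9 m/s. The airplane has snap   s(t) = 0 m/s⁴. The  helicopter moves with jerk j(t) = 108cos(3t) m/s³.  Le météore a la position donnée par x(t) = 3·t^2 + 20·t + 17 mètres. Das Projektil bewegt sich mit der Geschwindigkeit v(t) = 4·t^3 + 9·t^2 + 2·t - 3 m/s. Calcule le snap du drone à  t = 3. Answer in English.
To solve this, we need to take 3 derivatives of our velocity equation v(t) = -12·t^5 - 20·t^4 - 4·t^3 + 4·t + 5. Differentiating velocity, we get acceleration: a(t) = -60·t^4 - 80·t^3 - 12·t^2 + 4. The derivative of acceleration gives jerk: j(t) = -240·t^3 - 240·t^2 - 24·t. Taking d/dt of j(t), we find s(t) = -720·t^2 - 480·t - 24. From the given snap equation s(t) = -720·t^2 - 480·t - 24, we substitute t = 3 to get s = -7944.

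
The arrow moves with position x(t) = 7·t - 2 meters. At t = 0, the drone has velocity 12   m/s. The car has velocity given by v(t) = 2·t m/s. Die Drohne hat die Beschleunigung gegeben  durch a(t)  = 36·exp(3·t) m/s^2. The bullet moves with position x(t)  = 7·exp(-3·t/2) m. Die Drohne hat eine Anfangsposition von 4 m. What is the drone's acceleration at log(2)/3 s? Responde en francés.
Nous avons l'accélération a(t) = 36·exp(3·t). En substituant t = log(2)/3: a(log(2)/3) = 72.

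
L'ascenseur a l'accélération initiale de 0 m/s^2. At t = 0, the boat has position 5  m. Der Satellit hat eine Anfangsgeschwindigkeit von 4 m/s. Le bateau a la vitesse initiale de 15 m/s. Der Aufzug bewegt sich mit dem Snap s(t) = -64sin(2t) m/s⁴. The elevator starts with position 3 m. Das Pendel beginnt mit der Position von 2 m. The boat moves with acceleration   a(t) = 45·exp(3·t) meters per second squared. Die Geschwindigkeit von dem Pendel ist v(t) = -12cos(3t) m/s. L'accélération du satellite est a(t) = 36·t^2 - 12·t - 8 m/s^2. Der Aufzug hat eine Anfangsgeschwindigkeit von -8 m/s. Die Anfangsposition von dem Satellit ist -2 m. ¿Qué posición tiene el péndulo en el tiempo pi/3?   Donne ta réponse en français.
Pour résoudre ceci, nous devons prendre 1 primitive de notre équation de la vitesse v(t) = -12·cos(3·t). En intégrant la vitesse et en utilisant la condition initiale x(0) = 2, nous obtenons x(t) = 2 - 4·sin(3·t). De l'équation de la position x(t) = 2 - 4·sin(3·t), nous substituons t = pi/3 pour obtenir x = 2.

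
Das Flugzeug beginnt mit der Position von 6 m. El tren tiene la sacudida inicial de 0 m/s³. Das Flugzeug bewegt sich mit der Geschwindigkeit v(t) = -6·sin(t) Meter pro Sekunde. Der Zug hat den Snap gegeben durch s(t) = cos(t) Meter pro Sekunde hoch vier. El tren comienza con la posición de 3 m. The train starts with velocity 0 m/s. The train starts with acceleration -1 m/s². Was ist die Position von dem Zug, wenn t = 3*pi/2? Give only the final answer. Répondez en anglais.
The position at t = 3*pi/2 is x = 2.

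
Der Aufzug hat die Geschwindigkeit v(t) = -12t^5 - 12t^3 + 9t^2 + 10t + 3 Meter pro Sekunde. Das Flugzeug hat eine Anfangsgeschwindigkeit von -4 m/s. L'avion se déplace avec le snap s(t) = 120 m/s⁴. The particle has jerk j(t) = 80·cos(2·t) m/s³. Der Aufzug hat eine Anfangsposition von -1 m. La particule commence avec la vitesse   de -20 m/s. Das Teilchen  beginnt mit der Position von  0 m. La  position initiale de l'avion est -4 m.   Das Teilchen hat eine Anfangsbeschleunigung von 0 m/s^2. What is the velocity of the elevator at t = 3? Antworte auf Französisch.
En utilisant v(t) = -12·t^5 - 12·t^3 + 9·t^2 + 10·t + 3 et en substituant t = 3, nous trouvons v = -3126.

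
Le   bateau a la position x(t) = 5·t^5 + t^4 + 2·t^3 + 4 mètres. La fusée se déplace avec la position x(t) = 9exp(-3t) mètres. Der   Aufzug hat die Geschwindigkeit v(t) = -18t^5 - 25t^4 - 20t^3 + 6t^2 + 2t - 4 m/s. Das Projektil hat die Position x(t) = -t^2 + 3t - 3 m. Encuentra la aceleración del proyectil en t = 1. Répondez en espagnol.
Para resolver esto, necesitamos tomar 2 derivadas de nuestra ecuación de la posición x(t) = -t^2 + 3·t - 3. La derivada de la posición da la velocidad: v(t) = 3 - 2·t. Derivando la velocidad, obtenemos la aceleración: a(t) = -2. Usando a(t) = -2 y sustituyendo t = 1, encontramos a = -2.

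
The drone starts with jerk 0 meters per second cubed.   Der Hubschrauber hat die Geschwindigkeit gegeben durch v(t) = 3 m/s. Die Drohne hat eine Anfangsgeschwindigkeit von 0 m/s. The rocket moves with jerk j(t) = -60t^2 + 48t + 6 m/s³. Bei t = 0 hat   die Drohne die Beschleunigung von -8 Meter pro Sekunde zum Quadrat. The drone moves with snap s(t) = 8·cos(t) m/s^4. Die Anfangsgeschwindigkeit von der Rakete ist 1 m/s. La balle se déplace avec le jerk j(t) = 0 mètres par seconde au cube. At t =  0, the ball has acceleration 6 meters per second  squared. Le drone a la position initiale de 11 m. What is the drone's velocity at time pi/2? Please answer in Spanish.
Para resolver esto, necesitamos tomar 3 antiderivadas de nuestra ecuación del snap s(t) = 8·cos(t). Tomando ∫s(t)dt y aplicando j(0) = 0, encontramos j(t) = 8·sin(t). La integral de la sacudida, con a(0) = -8, da la aceleración: a(t) = -8·cos(t). La integral de la aceleración es la velocidad. Usando v(0) = 0, obtenemos v(t) = -8·sin(t). Usando v(t) = -8·sin(t) y sustituyendo t = pi/2, encontramos v = -8.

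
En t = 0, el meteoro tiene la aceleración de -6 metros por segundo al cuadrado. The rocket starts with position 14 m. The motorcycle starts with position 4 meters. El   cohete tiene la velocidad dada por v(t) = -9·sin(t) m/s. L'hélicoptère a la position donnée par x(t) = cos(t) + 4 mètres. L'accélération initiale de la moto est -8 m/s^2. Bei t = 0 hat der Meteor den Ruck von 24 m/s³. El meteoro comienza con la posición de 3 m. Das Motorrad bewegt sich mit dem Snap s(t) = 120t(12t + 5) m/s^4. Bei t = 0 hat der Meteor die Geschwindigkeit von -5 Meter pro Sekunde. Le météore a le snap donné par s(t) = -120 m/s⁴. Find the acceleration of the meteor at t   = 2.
We need to integrate our snap equation s(t) = -120 2 times. The antiderivative of snap, with j(0) = 24, gives jerk: j(t) = 24 - 120·t. Integrating jerk and using the initial condition a(0) = -6, we get a(t) = -60·t^2 + 24·t - 6. We have acceleration a(t) = -60·t^2 + 24·t - 6. Substituting t = 2: a(2) = -198.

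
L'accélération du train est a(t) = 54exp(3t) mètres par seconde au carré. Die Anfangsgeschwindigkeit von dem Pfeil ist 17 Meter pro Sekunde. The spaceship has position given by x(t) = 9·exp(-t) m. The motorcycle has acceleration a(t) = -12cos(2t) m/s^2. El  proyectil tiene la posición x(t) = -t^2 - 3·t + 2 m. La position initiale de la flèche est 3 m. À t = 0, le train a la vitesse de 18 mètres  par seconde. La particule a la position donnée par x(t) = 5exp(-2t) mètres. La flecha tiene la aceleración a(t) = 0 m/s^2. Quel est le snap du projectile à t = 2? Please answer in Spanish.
Partiendo de la posición x(t) = -t^2 - 3·t + 2, tomamos 4 derivadas. Derivando la posición, obtenemos la velocidad: v(t) = -2·t - 3. La derivada de la velocidad da la aceleración: a(t) = -2. Derivando la aceleración, obtenemos la sacudida: j(t) = 0. Tomando d/dt de j(t), encontramos s(t) = 0. Usando s(t) = 0 y sustituyendo t = 2, encontramos s = 0.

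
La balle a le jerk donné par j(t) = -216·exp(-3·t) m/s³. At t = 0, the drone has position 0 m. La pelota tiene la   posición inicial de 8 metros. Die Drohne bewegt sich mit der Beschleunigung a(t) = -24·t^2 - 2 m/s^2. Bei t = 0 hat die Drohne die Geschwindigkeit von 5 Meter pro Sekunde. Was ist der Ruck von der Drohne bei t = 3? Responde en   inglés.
We must differentiate our acceleration equation a(t) = -24·t^2 - 2 1 time. The derivative of acceleration gives jerk: j(t) = -48·t. Using j(t) = -48·t and substituting t = 3, we find j = -144.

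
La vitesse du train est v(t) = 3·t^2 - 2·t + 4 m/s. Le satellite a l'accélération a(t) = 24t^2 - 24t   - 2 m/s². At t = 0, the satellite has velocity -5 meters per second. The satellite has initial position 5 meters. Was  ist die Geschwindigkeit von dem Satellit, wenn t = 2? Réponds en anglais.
To find the answer, we compute 1 antiderivative of a(t) = 24·t^2 - 24·t - 2. Integrating acceleration and using the initial condition v(0) = -5, we get v(t) = 8·t^3 - 12·t^2 - 2·t - 5. From the given velocity equation v(t) = 8·t^3 - 12·t^2 - 2·t - 5, we substitute t = 2 to get v = 7.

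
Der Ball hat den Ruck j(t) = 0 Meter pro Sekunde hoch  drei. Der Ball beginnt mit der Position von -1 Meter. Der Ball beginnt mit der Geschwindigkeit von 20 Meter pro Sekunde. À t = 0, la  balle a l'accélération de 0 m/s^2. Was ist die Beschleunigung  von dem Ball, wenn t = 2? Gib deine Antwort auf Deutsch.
Wir müssen unsere Gleichung für den Ruck j(t) = 0 1-mal integrieren. Mit ∫j(t)dt und Anwendung von a(0) = 0, finden wir a(t) = 0. Mit a(t) = 0 und Einsetzen von t = 2, finden wir a = 0.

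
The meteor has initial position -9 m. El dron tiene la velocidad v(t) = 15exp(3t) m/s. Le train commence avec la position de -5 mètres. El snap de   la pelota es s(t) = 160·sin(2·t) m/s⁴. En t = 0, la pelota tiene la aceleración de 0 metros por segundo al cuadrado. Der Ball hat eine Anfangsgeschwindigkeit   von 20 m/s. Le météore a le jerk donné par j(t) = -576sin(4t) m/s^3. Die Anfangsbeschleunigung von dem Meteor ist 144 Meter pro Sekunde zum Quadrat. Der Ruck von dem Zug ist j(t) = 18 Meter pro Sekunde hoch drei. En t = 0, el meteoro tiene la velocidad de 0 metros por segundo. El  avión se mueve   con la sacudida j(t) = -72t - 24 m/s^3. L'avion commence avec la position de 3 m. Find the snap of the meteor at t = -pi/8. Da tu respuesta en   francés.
Pour résoudre ceci, nous devons prendre 1 dérivée de notre équation du jerk j(t) = -576·sin(4·t). La dérivée du jerk donne le snap: s(t) = -2304·cos(4·t). En utilisant s(t) = -2304·cos(4·t) et en substituant t = -pi/8, nous trouvons s = 0.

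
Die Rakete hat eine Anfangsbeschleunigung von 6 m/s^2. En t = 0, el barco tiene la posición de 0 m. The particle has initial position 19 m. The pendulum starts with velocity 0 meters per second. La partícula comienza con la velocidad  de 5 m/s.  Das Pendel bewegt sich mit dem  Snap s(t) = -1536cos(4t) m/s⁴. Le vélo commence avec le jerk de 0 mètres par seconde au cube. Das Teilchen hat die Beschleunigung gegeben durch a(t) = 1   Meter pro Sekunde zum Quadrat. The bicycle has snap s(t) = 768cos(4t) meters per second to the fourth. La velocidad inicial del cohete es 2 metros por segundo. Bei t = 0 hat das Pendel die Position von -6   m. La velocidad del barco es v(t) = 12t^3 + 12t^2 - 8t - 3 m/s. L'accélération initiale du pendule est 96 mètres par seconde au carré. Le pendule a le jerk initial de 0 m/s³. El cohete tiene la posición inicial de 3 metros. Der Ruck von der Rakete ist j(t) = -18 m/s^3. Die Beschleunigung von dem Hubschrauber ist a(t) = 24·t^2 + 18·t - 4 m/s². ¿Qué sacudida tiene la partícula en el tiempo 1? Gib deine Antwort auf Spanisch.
Debemos derivar nuestra ecuación de la aceleración a(t) = 1 1 vez. Tomando d/dt de a(t), encontramos j(t) = 0. De la ecuación de la sacudida j(t) = 0, sustituimos t = 1 para obtener j = 0.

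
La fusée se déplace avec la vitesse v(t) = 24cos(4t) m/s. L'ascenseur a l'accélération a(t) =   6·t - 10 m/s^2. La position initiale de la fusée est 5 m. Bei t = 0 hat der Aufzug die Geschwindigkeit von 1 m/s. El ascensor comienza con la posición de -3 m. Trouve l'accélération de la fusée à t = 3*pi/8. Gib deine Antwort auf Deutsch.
Um dies zu lösen, müssen wir 1 Ableitung unserer Gleichung für die Geschwindigkeit v(t) = 24·cos(4·t) nehmen. Durch Ableiten von der Geschwindigkeit erhalten wir die Beschleunigung: a(t) = -96·sin(4·t). Wir haben die Beschleunigung a(t) = -96·sin(4·t). Durch Einsetzen von t = 3*pi/8: a(3*pi/8) = 96.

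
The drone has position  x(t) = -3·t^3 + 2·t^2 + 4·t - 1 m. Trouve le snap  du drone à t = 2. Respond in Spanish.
Debemos derivar nuestra ecuación de la posición x(t) = -3·t^3 + 2·t^2 + 4·t - 1 4 veces. Tomando d/dt de x(t), encontramos v(t) = -9·t^2 + 4·t + 4. Tomando d/dt de v(t), encontramos a(t) = 4 - 18·t. Derivando la aceleración, obtenemos la sacudida: j(t) = -18. La derivada de la sacudida da el snap: s(t) = 0. Tenemos el snap s(t) = 0. Sustituyendo t = 2: s(2) = 0.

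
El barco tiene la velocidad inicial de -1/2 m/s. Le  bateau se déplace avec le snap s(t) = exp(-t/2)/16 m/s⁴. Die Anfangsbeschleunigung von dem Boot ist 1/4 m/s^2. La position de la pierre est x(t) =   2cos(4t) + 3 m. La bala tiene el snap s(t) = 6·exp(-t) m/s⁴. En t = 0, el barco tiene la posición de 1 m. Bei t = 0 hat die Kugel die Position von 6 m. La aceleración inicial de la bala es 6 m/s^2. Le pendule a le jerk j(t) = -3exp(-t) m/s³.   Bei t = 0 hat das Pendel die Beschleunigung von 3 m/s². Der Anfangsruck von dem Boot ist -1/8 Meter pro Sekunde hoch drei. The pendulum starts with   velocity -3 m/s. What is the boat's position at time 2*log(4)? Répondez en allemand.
Wir müssen das Integral unserer Gleichung für den Snap s(t) = exp(-t/2)/16 4-mal finden. Durch Integration von dem Snap und Verwendung der Anfangsbedingung j(0) = -1/8, erhalten wir j(t) = -exp(-t/2)/8. Durch Integration von dem Ruck und Verwendung der Anfangsbedingung a(0) = 1/4, erhalten wir a(t) = exp(-t/2)/4. Mit ∫a(t)dt und Anwendung von v(0) = -1/2, finden wir v(t) = -exp(-t/2)/2. Das Integral von der Geschwindigkeit ist die Position. Mit x(0) = 1 erhalten wir x(t) = exp(-t/2). Aus der Gleichung für die Position x(t) = exp(-t/2), setzen wir t = 2*log(4) ein und erhalten x = 1/4.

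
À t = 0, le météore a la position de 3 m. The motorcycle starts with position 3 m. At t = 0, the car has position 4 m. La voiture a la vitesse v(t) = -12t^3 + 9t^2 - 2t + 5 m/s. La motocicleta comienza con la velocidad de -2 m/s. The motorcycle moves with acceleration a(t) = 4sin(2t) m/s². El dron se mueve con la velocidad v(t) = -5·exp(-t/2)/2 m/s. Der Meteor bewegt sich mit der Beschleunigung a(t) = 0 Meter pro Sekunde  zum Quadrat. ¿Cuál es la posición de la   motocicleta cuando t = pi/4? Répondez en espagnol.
Debemos encontrar la antiderivada de nuestra ecuación de la aceleración a(t) = 4·sin(2·t) 2 veces. Tomando ∫a(t)dt y aplicando v(0) = -2, encontramos v(t) = -2·cos(2·t). Tomando ∫v(t)dt y aplicando x(0) = 3, encontramos x(t) = 3 - sin(2·t). De la ecuación de la posición x(t) = 3 - sin(2·t), sustituimos t = pi/4 para obtener x = 2.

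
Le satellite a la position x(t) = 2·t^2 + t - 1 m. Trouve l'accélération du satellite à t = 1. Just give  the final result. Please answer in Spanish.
La aceleración en t = 1 es a = 4.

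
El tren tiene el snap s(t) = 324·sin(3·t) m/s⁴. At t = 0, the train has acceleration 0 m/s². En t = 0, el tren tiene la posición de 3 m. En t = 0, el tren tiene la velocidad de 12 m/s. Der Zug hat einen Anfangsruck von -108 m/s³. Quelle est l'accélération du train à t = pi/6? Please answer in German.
Ausgehend von dem Snap s(t) = 324·sin(3·t), nehmen wir 2 Integrale. Mit ∫s(t)dt und Anwendung von j(0) = -108, finden wir j(t) = -108·cos(3·t). Durch Integration von dem Ruck und Verwendung der Anfangsbedingung a(0) = 0, erhalten wir a(t) = -36·sin(3·t). Wir haben die Beschleunigung a(t) = -36·sin(3·t). Durch Einsetzen von t = pi/6: a(pi/6) = -36.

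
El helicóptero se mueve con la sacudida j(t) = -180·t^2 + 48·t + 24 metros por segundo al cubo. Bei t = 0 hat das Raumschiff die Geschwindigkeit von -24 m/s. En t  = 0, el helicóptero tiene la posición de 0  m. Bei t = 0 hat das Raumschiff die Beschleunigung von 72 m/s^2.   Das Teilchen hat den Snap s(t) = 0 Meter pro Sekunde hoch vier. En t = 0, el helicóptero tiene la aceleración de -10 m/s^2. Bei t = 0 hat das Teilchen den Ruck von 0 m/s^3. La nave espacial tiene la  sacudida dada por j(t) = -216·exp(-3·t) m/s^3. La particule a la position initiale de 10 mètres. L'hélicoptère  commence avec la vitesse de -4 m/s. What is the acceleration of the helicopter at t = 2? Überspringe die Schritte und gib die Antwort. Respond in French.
a(2) = -346.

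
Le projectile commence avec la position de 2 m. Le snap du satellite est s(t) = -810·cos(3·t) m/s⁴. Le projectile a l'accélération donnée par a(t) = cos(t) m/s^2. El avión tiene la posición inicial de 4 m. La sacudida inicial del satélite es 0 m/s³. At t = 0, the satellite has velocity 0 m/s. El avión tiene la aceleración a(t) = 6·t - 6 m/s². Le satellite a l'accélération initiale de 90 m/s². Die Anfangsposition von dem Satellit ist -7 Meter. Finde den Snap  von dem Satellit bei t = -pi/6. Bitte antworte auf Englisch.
Using s(t) = -810·cos(3·t) and substituting t = -pi/6, we find s = 0.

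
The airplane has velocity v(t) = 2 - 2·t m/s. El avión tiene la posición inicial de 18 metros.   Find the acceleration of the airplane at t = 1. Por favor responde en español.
Para resolver esto, necesitamos tomar 1 derivada de nuestra ecuación de la velocidad v(t) = 2 - 2·t. Derivando la velocidad, obtenemos la aceleración: a(t) = -2. Tenemos la aceleración a(t) = -2. Sustituyendo t = 1: a(1) = -2.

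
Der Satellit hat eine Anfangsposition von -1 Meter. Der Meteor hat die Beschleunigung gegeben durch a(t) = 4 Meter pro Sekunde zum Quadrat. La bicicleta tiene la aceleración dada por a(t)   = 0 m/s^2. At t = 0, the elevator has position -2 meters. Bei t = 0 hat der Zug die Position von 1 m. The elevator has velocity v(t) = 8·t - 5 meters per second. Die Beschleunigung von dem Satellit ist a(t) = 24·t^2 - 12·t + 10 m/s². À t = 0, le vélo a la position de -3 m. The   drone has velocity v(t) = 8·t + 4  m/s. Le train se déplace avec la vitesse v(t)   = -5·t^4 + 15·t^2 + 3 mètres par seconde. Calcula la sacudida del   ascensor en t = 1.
Partiendo de la velocidad v(t) = 8·t - 5, tomamos 2 derivadas. La derivada de la velocidad da la aceleración: a(t) = 8. Tomando d/dt de a(t), encontramos j(t) = 0. Tenemos la sacudida j(t) = 0. Sustituyendo t = 1: j(1) = 0.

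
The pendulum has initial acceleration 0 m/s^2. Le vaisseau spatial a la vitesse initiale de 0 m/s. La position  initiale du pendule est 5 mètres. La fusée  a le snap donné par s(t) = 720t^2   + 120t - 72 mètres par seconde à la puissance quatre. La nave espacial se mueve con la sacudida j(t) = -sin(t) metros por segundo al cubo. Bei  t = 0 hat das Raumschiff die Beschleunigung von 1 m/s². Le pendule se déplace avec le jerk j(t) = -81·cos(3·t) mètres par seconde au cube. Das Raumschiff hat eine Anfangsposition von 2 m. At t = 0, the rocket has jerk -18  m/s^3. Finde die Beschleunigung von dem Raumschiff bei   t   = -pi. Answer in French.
Pour résoudre ceci, nous devons prendre 1 intégrale de notre équation du jerk j(t) = -sin(t). L'intégrale du jerk est l'accélération. En utilisant a(0) = 1, nous obtenons a(t) = cos(t). Nous avons l'accélération a(t) = cos(t). En substituant t = -pi: a(-pi) = -1.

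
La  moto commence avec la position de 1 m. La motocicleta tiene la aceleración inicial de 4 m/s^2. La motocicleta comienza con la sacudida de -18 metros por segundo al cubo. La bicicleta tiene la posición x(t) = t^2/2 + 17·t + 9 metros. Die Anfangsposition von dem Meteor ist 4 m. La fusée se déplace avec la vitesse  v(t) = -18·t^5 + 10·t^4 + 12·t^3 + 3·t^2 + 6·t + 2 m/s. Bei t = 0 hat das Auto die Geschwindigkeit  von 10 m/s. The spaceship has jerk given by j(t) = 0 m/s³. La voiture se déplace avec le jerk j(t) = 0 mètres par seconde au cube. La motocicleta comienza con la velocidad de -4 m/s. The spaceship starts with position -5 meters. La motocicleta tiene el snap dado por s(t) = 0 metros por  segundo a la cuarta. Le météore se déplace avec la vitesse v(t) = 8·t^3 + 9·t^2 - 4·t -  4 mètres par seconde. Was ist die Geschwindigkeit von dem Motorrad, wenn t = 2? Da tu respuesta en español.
Necesitamos integrar nuestra ecuación del snap s(t) = 0 3 veces. La integral del snap es la sacudida. Usando j(0) = -18, obtenemos j(t) = -18. La antiderivada de la sacudida es la aceleración. Usando a(0) = 4, obtenemos a(t) = 4 - 18·t. Integrando la aceleración y usando la condición inicial v(0) = -4, obtenemos v(t) = -9·t^2 + 4·t - 4. De la ecuación de la velocidad v(t) = -9·t^2 + 4·t - 4, sustituimos t = 2 para obtener v = -32.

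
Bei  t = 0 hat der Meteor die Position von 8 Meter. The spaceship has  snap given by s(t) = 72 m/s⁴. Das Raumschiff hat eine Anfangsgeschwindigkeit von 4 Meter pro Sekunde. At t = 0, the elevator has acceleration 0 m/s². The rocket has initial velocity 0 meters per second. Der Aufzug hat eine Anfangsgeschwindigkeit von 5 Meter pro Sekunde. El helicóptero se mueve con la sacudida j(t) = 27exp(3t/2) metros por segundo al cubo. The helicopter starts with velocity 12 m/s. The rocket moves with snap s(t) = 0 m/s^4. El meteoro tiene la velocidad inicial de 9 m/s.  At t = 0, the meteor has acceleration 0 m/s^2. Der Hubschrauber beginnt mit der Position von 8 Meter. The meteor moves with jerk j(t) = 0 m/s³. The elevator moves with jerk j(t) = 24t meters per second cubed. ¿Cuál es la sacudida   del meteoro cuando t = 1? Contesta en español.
De la ecuación de la sacudida j(t) = 0, sustituimos t = 1 para obtener j = 0.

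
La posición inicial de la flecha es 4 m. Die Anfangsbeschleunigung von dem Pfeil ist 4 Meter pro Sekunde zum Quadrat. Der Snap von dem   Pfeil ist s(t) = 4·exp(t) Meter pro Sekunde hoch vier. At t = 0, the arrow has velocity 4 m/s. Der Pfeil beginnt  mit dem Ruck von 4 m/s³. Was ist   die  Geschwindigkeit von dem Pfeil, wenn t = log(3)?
Ausgehend von dem Snap s(t) = 4·exp(t), nehmen wir 3 Stammfunktionen. Die Stammfunktion von dem Snap, mit j(0) = 4, ergibt den Ruck: j(t) = 4·exp(t). Mit ∫j(t)dt und Anwendung von a(0) = 4, finden wir a(t) = 4·exp(t). Durch Integration von der Beschleunigung und Verwendung der Anfangsbedingung v(0) = 4, erhalten wir v(t) = 4·exp(t). Aus der Gleichung für die Geschwindigkeit v(t) = 4·exp(t), setzen wir t = log(3) ein und erhalten v = 12.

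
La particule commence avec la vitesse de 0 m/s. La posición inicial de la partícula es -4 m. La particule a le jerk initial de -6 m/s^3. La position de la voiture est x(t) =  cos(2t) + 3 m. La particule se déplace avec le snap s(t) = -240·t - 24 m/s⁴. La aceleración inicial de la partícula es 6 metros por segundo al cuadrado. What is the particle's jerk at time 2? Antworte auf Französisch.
Nous devons trouver l'intégrale de notre équation du snap s(t) = -240·t - 24 1 fois. En prenant ∫s(t)dt et en appliquant j(0) = -6, nous trouvons j(t) = -120·t^2 - 24·t - 6. En utilisant j(t) = -120·t^2 - 24·t - 6 et en substituant t = 2, nous trouvons j = -534.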